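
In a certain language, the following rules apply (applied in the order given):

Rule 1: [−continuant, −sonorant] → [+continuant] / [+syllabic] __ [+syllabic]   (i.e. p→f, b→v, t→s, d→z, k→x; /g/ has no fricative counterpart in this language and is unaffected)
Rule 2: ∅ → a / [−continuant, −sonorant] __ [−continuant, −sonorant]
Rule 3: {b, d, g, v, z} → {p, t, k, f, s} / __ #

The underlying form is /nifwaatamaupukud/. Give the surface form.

Rule 1 (intervocalic spirantization): /t/ is a stop between vowels /a/ and /a/, so it spirantizes to the fricative [s]. /p/ is a stop between vowels /u/ and /u/, so it spirantizes to the fricative [f]. /k/ is a stop between vowels /u/ and /u/, so it spirantizes to the fricative [x]. /nifwaatamaupukud/ → nifwaasamaufuxud.
Rule 2 (stop-cluster a-epenthesis): no segment meets the environment; /nifwaasamaufuxud/ is unchanged.
Rule 3 (final devoicing): /d/ is a voiced obstruent in word-final position, so it devoices to [t]. /nifwaasamaufuxud/ → nifwaasamaufuxut.

nifwaasamaufuxut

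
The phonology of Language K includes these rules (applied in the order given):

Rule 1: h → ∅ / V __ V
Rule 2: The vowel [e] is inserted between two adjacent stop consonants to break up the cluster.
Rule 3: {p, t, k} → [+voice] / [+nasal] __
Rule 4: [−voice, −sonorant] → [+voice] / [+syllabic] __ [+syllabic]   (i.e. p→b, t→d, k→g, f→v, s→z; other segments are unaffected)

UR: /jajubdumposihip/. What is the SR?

jajubedumboziip

Rule 1 (intervocalic h-deletion): /h/ occurs between vowels /i/ and /i/, so it deletes. /jajubdumposihip/ → jajubdumposiip.
Rule 2 (stop-cluster e-epenthesis): /b/ and /d/ form a stop–stop cluster, so [e] is inserted between them. /jajubdumposiip/ → jajubedumposiip.
Rule 3 (post-nasal voicing): /p/ is a voiceless stop immediately after the nasal /m/, so it voices to [b]. /jajubedumposiip/ → jajubedumbosiip.
Rule 4 (intervocalic voicing): /s/ is a voiceless obstruent between vowels /o/ and /i/, so it voices to [z]. /jajubedumbosiip/ → jajubedumboziip.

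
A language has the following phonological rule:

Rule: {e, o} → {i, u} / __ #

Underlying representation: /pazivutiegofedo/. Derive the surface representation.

/o/ is a mid vowel in word-final position, so it raises to [u].
Surface form: [pazivutiegofedu].

pazivutiegofedu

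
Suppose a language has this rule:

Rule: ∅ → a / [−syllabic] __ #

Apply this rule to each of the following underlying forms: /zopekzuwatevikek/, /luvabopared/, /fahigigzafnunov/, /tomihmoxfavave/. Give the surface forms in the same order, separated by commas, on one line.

/zopekzuwatevikek/: the form ends in the consonant /k/, so [a] is inserted word-finally. → [zopekzuwatevikeka].
/luvabopared/: the form ends in the consonant /d/, so [a] is inserted word-finally. → [luvabopareda].
/fahigigzafnunov/: the form ends in the consonant /v/, so [a] is inserted word-finally. → [fahigigzafnunova].
/tomihmoxfavave/: the rule's environment is not met; surfaces unchanged as [tomihmoxfavave].

zopekzuwatevikeka, luvabopareda, fahigigzafnunova, tomihmoxfavave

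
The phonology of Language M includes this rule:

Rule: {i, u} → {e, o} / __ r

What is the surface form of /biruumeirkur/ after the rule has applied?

/i/ is a high vowel immediately before /r/, so it lowers to [e].
/i/ is a high vowel immediately before /r/, so it lowers to [e].
/u/ is a high vowel immediately before /r/, so it lowers to [o].
Surface form: [beruumeerkor].

beruumeerkor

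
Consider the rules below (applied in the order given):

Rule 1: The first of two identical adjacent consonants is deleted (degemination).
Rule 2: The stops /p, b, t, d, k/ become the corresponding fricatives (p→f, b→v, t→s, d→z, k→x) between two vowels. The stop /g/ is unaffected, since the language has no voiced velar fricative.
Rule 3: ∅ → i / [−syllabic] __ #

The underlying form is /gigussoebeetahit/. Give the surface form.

Rule 1 (degemination): /ss/ is a geminate; the first /s/ deletes. /gigussoebeetahit/ → gigusoebeetahit.
Rule 2 (intervocalic spirantization): /b/ is a stop between vowels /e/ and /e/, so it spirantizes to the fricative [v]. /t/ is a stop between vowels /e/ and /a/, so it spirantizes to the fricative [s]. /gigusoebeetahit/ → gigusoeveesahit.
Rule 3 (final i-epenthesis): the form ends in the consonant /t/, so [i] is inserted word-finally. /gigusoeveesahit/ → gigusoeveesahiti.

gigusoeveesahiti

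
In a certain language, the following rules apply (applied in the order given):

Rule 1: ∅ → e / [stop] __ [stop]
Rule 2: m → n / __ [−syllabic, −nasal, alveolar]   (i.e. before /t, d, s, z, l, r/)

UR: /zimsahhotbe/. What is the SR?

Rule 1 (stop-cluster e-epenthesis): /t/ and /b/ form a stop–stop cluster, so [e] is inserted between them. /zimsahhotbe/ → zimsahhotebe.
Rule 2 (nasal place assimilation): /m/ precedes the alveolar consonant /s/, so it assimilates in place to [n]. /zimsahhotebe/ → zinsahhotebe.

zinsahhotebe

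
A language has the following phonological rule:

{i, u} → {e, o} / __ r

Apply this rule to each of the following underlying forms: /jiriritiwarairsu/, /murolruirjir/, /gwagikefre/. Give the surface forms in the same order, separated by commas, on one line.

/jiriritiwarairsu/: /i/ is a high vowel immediately before /r/, so it lowers to [e]. /i/ is a high vowel immediately before /r/, so it lowers to [e]. /i/ is a high vowel immediately before /r/, so it lowers to [e]. → [jereritiwaraersu].
/murolruirjir/: /u/ is a high vowel immediately before /r/, so it lowers to [o]. /i/ is a high vowel immediately before /r/, so it lowers to [e]. /i/ is a high vowel immediately before /r/, so it lowers to [e]. → [morolruerjer].
/gwagikefre/: the rule's environment is not met; surfaces unchanged as [gwagikefre].

jereritiwaraersu, morolruerjer, gwagikefre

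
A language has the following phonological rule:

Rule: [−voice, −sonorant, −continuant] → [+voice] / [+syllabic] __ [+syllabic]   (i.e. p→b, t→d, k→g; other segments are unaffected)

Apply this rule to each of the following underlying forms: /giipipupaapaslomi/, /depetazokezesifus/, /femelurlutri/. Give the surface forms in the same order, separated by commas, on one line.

/giipipupaapaslomi/: /p/ is a voiceless stop between vowels /i/ and /i/, so it voices to [b]. /p/ is a voiceless stop between vowels /i/ and /u/, so it voices to [b]. /p/ is a voiceless stop between vowels /u/ and /a/, so it voices to [b]. /p/ is a voiceless stop between vowels /a/ and /a/, so it voices to [b]. → [giibibubaabaslomi].
/depetazokezesifus/: /p/ is a voiceless stop between vowels /e/ and /e/, so it voices to [b]. /t/ is a voiceless stop between vowels /e/ and /a/, so it voices to [d]. /k/ is a voiceless stop between vowels /o/ and /e/, so it voices to [g]. → [debedazogezesifus].
/femelurlutri/: the rule's environment is not met; surfaces unchanged as [femelurlutri].

giibibubaabaslomi, debedazogezesifus, femelurlutri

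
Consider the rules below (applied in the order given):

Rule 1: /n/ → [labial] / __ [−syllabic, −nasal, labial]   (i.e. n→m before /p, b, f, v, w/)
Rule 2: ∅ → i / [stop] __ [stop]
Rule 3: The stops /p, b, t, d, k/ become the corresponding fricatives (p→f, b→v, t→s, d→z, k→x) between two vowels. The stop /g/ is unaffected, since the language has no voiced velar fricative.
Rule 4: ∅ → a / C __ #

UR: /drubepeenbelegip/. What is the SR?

druvefeembelegipa

Rule 1 (nasal place assimilation): /n/ precedes the labial consonant /b/, so it assimilates in place to [m]. /drubepeenbelegip/ → drubepeembelegip.
Rule 2 (stop-cluster i-epenthesis): no segment meets the environment; /drubepeembelegip/ is unchanged.
Rule 3 (intervocalic spirantization): /b/ is a stop between vowels /u/ and /e/, so it spirantizes to the fricative [v]. /p/ is a stop between vowels /e/ and /e/, so it spirantizes to the fricative [f]. /drubepeembelegip/ → druvefeembelegip.
Rule 4 (final a-epenthesis): the form ends in the consonant /p/, so [a] is inserted word-finally. /druvefeembelegip/ → druvefeembelegipa.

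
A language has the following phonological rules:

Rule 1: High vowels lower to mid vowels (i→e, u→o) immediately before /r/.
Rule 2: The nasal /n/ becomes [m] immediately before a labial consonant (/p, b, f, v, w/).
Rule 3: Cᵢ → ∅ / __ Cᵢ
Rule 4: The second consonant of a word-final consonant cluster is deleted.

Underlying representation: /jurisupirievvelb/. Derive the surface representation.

jorisuperievel

Rule 1 (pre-rhotic lowering): /u/ is a high vowel immediately before /r/, so it lowers to [o]. /i/ is a high vowel immediately before /r/, so it lowers to [e]. /jurisupirievvelb/ → jorisuperievvelb.
Rule 2 (nasal place assimilation): no segment meets the environment; /jorisuperievvelb/ is unchanged.
Rule 3 (degemination): /vv/ is a geminate; the first /v/ deletes. /jorisuperievvelb/ → jorisuperievelb.
Rule 4 (final cluster simplification): /b/ is the second consonant of a word-final cluster /lb/, so it deletes. /jorisuperievelb/ → jorisuperievel.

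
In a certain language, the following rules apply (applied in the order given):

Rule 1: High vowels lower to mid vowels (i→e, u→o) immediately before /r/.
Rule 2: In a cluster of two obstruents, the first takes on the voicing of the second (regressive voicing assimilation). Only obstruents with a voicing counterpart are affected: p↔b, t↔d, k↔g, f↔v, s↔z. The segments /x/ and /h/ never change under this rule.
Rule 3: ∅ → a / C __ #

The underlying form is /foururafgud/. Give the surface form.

Rule 1 (pre-rhotic lowering): /u/ is a high vowel immediately before /r/, so it lowers to [o]. /u/ is a high vowel immediately before /r/, so it lowers to [o]. /foururafgud/ → foororafgud.
Rule 2 (regressive voicing assimilation): /f/ precedes the voiced obstruent /g/, so it voices to [v] by assimilation. /foororafgud/ → foororavgud.
Rule 3 (final a-epenthesis): the form ends in the consonant /d/, so [a] is inserted word-finally. /foororavgud/ → foororavguda.

foororavguda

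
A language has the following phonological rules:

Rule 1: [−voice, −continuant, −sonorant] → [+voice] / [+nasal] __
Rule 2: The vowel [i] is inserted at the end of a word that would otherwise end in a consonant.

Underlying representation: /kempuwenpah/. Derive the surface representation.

kembuwenbahi

Rule 1 (post-nasal voicing): /p/ is a voiceless stop immediately after the nasal /m/, so it voices to [b]. /p/ is a voiceless stop immediately after the nasal /n/, so it voices to [b]. /kempuwenpah/ → kembuwenbah.
Rule 2 (final i-epenthesis): the form ends in the consonant /h/, so [i] is inserted word-finally. /kembuwenbah/ → kembuwenbahi.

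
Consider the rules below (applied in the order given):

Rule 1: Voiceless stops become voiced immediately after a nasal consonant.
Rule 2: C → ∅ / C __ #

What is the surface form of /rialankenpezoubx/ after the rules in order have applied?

Rule 1 (post-nasal voicing): /k/ is a voiceless stop immediately after the nasal /n/, so it voices to [g]. /p/ is a voiceless stop immediately after the nasal /n/, so it voices to [b]. /rialankenpezoubx/ → rialangenbezoubx.
Rule 2 (final cluster simplification): /x/ is the second consonant of a word-final cluster /bx/, so it deletes. /rialangenbezoubx/ → rialangenbezoub.

rialangenbezoub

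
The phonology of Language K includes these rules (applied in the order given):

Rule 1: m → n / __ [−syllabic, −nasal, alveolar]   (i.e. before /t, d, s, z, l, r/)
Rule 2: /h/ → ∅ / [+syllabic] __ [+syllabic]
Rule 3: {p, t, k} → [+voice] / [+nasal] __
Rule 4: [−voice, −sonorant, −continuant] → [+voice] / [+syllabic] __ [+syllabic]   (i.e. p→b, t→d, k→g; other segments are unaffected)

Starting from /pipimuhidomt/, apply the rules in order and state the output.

pibimuidond

Rule 1 (nasal place assimilation): /m/ precedes the alveolar consonant /t/, so it assimilates in place to [n]. /pipimuhidomt/ → pipimuhidont.
Rule 2 (intervocalic h-deletion): /h/ occurs between vowels /u/ and /i/, so it deletes. /pipimuhidont/ → pipimuidont.
Rule 3 (post-nasal voicing): /t/ is a voiceless stop immediately after the nasal /n/, so it voices to [d]. /pipimuidont/ → pipimuidond.
Rule 4 (intervocalic voicing): /p/ is a voiceless stop between vowels /i/ and /i/, so it voices to [b]. /pipimuidond/ → pibimuidond.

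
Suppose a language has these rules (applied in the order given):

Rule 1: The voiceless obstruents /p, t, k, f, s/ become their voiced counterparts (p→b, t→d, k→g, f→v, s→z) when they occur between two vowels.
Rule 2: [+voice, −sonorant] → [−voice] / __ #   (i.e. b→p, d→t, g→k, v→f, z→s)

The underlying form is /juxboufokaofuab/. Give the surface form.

juxbouvogaovuap

Rule 1 (intervocalic voicing): /f/ is a voiceless obstruent between vowels /u/ and /o/, so it voices to [v]. /k/ is a voiceless obstruent between vowels /o/ and /a/, so it voices to [g]. /f/ is a voiceless obstruent between vowels /o/ and /u/, so it voices to [v]. /juxboufokaofuab/ → juxbouvogaovuab.
Rule 2 (final devoicing): /b/ is a voiced obstruent in word-final position, so it devoices to [p]. /juxbouvogaovuab/ → juxbouvogaovuap.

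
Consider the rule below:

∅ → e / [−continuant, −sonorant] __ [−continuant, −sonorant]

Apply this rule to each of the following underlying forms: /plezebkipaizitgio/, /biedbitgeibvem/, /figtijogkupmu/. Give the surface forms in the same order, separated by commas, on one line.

/plezebkipaizitgio/: /b/ and /k/ form a stop–stop cluster, so [e] is inserted between them. /t/ and /g/ form a stop–stop cluster, so [e] is inserted between them. → [plezebekipaizitegio].
/biedbitgeibvem/: /d/ and /b/ form a stop–stop cluster, so [e] is inserted between them. /t/ and /g/ form a stop–stop cluster, so [e] is inserted between them. → [biedebitegeibvem].
/figtijogkupmu/: /g/ and /t/ form a stop–stop cluster, so [e] is inserted between them. /g/ and /k/ form a stop–stop cluster, so [e] is inserted between them. → [figetijogekupmu].

plezebekipaizitegio, biedebitegeibvem, figetijogekupmu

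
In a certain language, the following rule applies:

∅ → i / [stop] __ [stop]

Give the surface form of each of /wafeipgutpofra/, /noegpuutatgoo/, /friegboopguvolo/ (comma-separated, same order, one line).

/wafeipgutpofra/: /p/ and /g/ form a stop–stop cluster, so [i] is inserted between them. /t/ and /p/ form a stop–stop cluster, so [i] is inserted between them. → [wafeipigutipofra].
/noegpuutatgoo/: /g/ and /p/ form a stop–stop cluster, so [i] is inserted between them. /t/ and /g/ form a stop–stop cluster, so [i] is inserted between them. → [noegipuutatigoo].
/friegboopguvolo/: /g/ and /b/ form a stop–stop cluster, so [i] is inserted between them. /p/ and /g/ form a stop–stop cluster, so [i] is inserted between them. → [friegiboopiguvolo].

wafeipigutipofra, noegipuutatigoo, friegiboopiguvolo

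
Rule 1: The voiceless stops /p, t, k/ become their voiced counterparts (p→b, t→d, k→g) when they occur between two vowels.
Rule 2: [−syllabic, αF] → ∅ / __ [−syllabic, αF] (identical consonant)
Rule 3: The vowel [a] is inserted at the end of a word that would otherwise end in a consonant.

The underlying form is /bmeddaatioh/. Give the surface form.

Rule 1 (intervocalic voicing): /t/ is a voiceless stop between vowels /a/ and /i/, so it voices to [d]. /bmeddaatioh/ → bmeddaadioh.
Rule 2 (degemination): /dd/ is a geminate; the first /d/ deletes. /bmeddaadioh/ → bmedaadioh.
Rule 3 (final a-epenthesis): the form ends in the consonant /h/, so [a] is inserted word-finally. /bmedaadioh/ → bmedaadioha.

bmedaadioha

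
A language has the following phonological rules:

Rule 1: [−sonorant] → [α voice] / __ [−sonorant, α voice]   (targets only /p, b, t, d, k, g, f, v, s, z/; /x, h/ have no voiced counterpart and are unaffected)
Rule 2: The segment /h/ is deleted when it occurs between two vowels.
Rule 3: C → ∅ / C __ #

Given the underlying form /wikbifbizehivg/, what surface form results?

wigbivbizeiv

Rule 1 (regressive voicing assimilation): /k/ precedes the voiced obstruent /b/, so it voices to [g] by assimilation. /f/ precedes the voiced obstruent /b/, so it voices to [v] by assimilation. /wikbifbizehivg/ → wigbivbizehivg.
Rule 2 (intervocalic h-deletion): /h/ occurs between vowels /e/ and /i/, so it deletes. /wigbivbizehivg/ → wigbivbizeivg.
Rule 3 (final cluster simplification): /g/ is the second consonant of a word-final cluster /vg/, so it deletes. /wigbivbizeivg/ → wigbivbizeiv.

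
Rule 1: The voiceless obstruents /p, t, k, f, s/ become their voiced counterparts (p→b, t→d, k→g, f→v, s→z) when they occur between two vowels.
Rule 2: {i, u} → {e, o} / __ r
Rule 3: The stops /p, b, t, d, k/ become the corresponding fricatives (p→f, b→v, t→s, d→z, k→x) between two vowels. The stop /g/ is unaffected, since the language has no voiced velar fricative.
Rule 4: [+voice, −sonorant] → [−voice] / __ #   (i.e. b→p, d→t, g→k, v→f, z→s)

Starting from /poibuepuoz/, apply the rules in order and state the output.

Rule 1 (intervocalic voicing): /p/ is a voiceless obstruent between vowels /e/ and /u/, so it voices to [b]. /poibuepuoz/ → poibuebuoz.
Rule 2 (pre-rhotic lowering): no segment meets the environment; /poibuebuoz/ is unchanged.
Rule 3 (intervocalic spirantization): /b/ is a stop between vowels /i/ and /u/, so it spirantizes to the fricative [v]. /b/ is a stop between vowels /e/ and /u/, so it spirantizes to the fricative [v]. /poibuebuoz/ → poivuevuoz.
Rule 4 (final devoicing): /z/ is a voiced obstruent in word-final position, so it devoices to [s]. /poivuevuoz/ → poivuevuos.

poivuevuos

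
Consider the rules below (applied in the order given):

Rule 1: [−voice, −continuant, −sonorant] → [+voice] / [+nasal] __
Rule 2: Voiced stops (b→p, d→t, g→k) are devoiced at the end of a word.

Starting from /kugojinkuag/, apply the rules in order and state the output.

kugojinguak

Rule 1 (post-nasal voicing): /k/ is a voiceless stop immediately after the nasal /n/, so it voices to [g]. /kugojinkuag/ → kugojinguag.
Rule 2 (final devoicing): /g/ is a voiced stop in word-final position, so it devoices to [k]. /kugojinguag/ → kugojinguak.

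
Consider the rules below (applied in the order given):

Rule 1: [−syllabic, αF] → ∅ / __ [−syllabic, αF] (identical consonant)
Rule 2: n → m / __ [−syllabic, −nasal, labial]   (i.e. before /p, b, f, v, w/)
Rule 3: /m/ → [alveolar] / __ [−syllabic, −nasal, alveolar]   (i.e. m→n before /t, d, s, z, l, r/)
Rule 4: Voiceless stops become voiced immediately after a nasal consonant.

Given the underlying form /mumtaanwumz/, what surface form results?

Rule 1 (degemination): no segment meets the environment; /mumtaanwumz/ is unchanged.
Rule 2 (nasal place assimilation): /n/ precedes the labial consonant /w/, so it assimilates in place to [m]. /mumtaanwumz/ → mumtaamwumz.
Rule 3 (nasal place assimilation): /m/ precedes the alveolar consonant /t/, so it assimilates in place to [n]. /m/ precedes the alveolar consonant /z/, so it assimilates in place to [n]. /mumtaamwumz/ → muntaamwunz.
Rule 4 (post-nasal voicing): /t/ is a voiceless stop immediately after the nasal /n/, so it voices to [d]. /muntaamwunz/ → mundaamwunz.

mundaamwunz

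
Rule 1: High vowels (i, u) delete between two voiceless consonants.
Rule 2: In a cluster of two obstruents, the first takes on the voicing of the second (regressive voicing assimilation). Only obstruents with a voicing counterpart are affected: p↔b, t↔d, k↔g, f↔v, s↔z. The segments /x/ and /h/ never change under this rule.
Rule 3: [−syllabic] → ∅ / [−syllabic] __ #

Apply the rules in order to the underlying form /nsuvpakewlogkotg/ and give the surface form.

nsufpakewlokkod

Rule 1 (high vowel syncope): no segment meets the environment; /nsuvpakewlogkotg/ is unchanged.
Rule 2 (regressive voicing assimilation): /v/ precedes the voiceless obstruent /p/, so it devoices to [f] by assimilation. /g/ precedes the voiceless obstruent /k/, so it devoices to [k] by assimilation. /t/ precedes the voiced obstruent /g/, so it voices to [d] by assimilation. /nsuvpakewlogkotg/ → nsufpakewlokkodg.
Rule 3 (final cluster simplification): /g/ is the second consonant of a word-final cluster /dg/, so it deletes. /nsufpakewlokkodg/ → nsufpakewlokkod.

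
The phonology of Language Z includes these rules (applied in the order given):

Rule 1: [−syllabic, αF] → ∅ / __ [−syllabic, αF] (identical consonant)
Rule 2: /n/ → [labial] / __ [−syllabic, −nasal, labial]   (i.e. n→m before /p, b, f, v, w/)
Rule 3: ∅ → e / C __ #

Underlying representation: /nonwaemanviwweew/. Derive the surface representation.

Rule 1 (degemination): /ww/ is a geminate; the first /w/ deletes. /nonwaemanviwweew/ → nonwaemanviweew.
Rule 2 (nasal place assimilation): /n/ precedes the labial consonant /w/, so it assimilates in place to [m]. /n/ precedes the labial consonant /v/, so it assimilates in place to [m]. /nonwaemanviweew/ → nomwaemamviweew.
Rule 3 (final e-epenthesis): the form ends in the consonant /w/, so [e] is inserted word-finally. /nomwaemamviweew/ → nomwaemamviweewe.

nomwaemamviweewe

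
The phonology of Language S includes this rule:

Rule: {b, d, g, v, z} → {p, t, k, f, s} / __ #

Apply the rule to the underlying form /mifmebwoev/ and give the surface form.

Scanning /mifmebwoev/: /b/ at position 6 is not in the conditioning environment; /v/ is a voiced obstruent in word-final position, so it devoices to [f].
Result: [mifmebwoef].

mifmebwoef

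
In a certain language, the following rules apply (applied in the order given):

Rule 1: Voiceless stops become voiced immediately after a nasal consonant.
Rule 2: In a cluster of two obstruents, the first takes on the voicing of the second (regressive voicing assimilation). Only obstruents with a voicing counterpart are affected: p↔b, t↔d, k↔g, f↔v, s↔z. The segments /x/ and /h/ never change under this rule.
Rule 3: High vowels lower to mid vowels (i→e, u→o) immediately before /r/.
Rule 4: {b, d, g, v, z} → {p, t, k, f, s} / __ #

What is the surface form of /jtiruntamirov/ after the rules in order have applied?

Rule 1 (post-nasal voicing): /t/ is a voiceless stop immediately after the nasal /n/, so it voices to [d]. /jtiruntamirov/ → jtirundamirov.
Rule 2 (regressive voicing assimilation): no segment meets the environment; /jtirundamirov/ is unchanged.
Rule 3 (pre-rhotic lowering): /i/ is a high vowel immediately before /r/, so it lowers to [e]. /i/ is a high vowel immediately before /r/, so it lowers to [e]. /jtirundamirov/ → jterundamerov.
Rule 4 (final devoicing): /v/ is a voiced obstruent in word-final position, so it devoices to [f]. /jterundamerov/ → jterundamerof.

jterundamerof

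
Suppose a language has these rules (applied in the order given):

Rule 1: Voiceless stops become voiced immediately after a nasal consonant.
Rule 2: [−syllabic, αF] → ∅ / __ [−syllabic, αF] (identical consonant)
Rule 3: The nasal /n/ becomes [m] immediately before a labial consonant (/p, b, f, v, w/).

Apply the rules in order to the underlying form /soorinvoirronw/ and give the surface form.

soorimvoiromw

Rule 1 (post-nasal voicing): no segment meets the environment; /soorinvoirronw/ is unchanged.
Rule 2 (degemination): /rr/ is a geminate; the first /r/ deletes. /soorinvoirronw/ → soorinvoironw.
Rule 3 (nasal place assimilation): /n/ precedes the labial consonant /v/, so it assimilates in place to [m]. /n/ precedes the labial consonant /w/, so it assimilates in place to [m]. /soorinvoironw/ → soorimvoiromw.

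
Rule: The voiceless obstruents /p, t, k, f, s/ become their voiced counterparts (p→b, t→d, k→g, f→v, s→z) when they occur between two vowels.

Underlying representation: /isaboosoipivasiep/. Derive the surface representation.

izaboozoibivaziep

Scanning /isaboosoipivasiep/: /s/ is a voiceless obstruent between vowels /i/ and /a/, so it voices to [z]; /s/ is a voiceless obstruent between vowels /o/ and /o/, so it voices to [z]; /p/ is a voiceless obstruent between vowels /i/ and /i/, so it voices to [b]; /s/ is a voiceless obstruent between vowels /a/ and /i/, so it voices to [z]; /p/ at position 17 is not in the conditioning environment.
Result: [izaboozoibivaziep].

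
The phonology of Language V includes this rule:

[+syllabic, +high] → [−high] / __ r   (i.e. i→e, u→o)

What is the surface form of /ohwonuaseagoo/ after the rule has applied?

ohwonuaseagoo

No segment of /ohwonuaseagoo/ meets the structural description of the rule, so the form surfaces unchanged.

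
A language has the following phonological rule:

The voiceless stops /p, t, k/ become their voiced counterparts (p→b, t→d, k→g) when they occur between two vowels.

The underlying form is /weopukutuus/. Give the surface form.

/p/ is a voiceless stop between vowels /o/ and /u/, so it voices to [b].
/k/ is a voiceless stop between vowels /u/ and /u/, so it voices to [g].
/t/ is a voiceless stop between vowels /u/ and /u/, so it voices to [d].
Surface form: [weobuguduus].

weobuguduus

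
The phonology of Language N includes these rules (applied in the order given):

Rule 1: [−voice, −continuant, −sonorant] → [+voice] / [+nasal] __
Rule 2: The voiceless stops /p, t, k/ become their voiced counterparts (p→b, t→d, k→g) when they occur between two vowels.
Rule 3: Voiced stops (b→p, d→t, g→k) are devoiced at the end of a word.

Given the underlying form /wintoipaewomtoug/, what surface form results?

Rule 1 (post-nasal voicing): /t/ is a voiceless stop immediately after the nasal /n/, so it voices to [d]. /t/ is a voiceless stop immediately after the nasal /m/, so it voices to [d]. /wintoipaewomtoug/ → windoipaewomdoug.
Rule 2 (intervocalic voicing): /p/ is a voiceless stop between vowels /i/ and /a/, so it voices to [b]. /windoipaewomdoug/ → windoibaewomdoug.
Rule 3 (final devoicing): /g/ is a voiced stop in word-final position, so it devoices to [k]. /windoibaewomdoug/ → windoibaewomdouk.

windoibaewomdouk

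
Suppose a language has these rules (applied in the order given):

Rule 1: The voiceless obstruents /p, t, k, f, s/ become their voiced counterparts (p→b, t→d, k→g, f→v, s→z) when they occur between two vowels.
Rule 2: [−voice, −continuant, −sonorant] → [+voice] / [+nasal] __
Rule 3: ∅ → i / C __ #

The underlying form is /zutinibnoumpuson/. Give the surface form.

Rule 1 (intervocalic voicing): /t/ is a voiceless obstruent between vowels /u/ and /i/, so it voices to [d]. /s/ is a voiceless obstruent between vowels /u/ and /o/, so it voices to [z]. /zutinibnoumpuson/ → zudinibnoumpuzon.
Rule 2 (post-nasal voicing): /p/ is a voiceless stop immediately after the nasal /m/, so it voices to [b]. /zudinibnoumpuzon/ → zudinibnoumbuzon.
Rule 3 (final i-epenthesis): the form ends in the consonant /n/, so [i] is inserted word-finally. /zudinibnoumbuzon/ → zudinibnoumbuzoni.

zudinibnoumbuzoni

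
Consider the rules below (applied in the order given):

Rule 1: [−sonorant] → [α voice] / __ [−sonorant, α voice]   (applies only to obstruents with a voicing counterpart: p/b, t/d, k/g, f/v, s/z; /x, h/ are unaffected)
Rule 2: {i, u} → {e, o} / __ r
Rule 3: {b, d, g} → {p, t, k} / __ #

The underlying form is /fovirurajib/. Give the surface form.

foverorajip

Rule 1 (regressive voicing assimilation): no segment meets the environment; /fovirurajib/ is unchanged.
Rule 2 (pre-rhotic lowering): /i/ is a high vowel immediately before /r/, so it lowers to [e]. /u/ is a high vowel immediately before /r/, so it lowers to [o]. /fovirurajib/ → foverorajib.
Rule 3 (final devoicing): /b/ is a voiced stop in word-final position, so it devoices to [p]. /foverorajib/ → foverorajip.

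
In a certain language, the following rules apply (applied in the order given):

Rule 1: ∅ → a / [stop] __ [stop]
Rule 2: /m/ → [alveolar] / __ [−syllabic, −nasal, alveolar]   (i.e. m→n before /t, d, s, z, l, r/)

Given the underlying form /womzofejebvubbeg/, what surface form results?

Rule 1 (stop-cluster a-epenthesis): /b/ and /b/ form a stop–stop cluster, so [a] is inserted between them. /womzofejebvubbeg/ → womzofejebvubabeg.
Rule 2 (nasal place assimilation): /m/ precedes the alveolar consonant /z/, so it assimilates in place to [n]. /womzofejebvubabeg/ → wonzofejebvubabeg.

wonzofejebvubabeg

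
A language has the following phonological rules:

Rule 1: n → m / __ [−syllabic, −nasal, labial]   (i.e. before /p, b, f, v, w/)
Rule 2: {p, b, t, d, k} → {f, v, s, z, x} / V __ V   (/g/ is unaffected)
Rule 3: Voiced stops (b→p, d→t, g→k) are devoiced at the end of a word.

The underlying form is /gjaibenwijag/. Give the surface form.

gjaivemwijak

Rule 1 (nasal place assimilation): /n/ precedes the labial consonant /w/, so it assimilates in place to [m]. /gjaibenwijag/ → gjaibemwijag.
Rule 2 (intervocalic spirantization): /b/ is a stop between vowels /i/ and /e/, so it spirantizes to the fricative [v]. /gjaibemwijag/ → gjaivemwijag.
Rule 3 (final devoicing): /g/ is a voiced stop in word-final position, so it devoices to [k]. /gjaivemwijag/ → gjaivemwijak.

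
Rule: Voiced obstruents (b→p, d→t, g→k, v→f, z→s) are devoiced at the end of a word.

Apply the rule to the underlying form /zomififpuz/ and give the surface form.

/z/ is a voiced obstruent in word-final position, so it devoices to [s].
The other instance of /z/ does not occur in the required environment and remains unchanged.
Surface form: [zomififpus].

zomififpus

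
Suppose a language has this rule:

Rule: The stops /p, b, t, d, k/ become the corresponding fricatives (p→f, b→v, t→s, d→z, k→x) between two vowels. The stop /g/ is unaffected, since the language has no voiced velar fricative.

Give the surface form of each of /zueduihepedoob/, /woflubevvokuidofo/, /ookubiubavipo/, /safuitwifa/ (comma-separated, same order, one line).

/zueduihepedoob/: /d/ is a stop between vowels /e/ and /u/, so it spirantizes to the fricative [z]. /p/ is a stop between vowels /e/ and /e/, so it spirantizes to the fricative [f]. /d/ is a stop between vowels /e/ and /o/, so it spirantizes to the fricative [z]. → [zuezuihefezoob].
/woflubevvokuidofo/: /b/ is a stop between vowels /u/ and /e/, so it spirantizes to the fricative [v]. /k/ is a stop between vowels /o/ and /u/, so it spirantizes to the fricative [x]. /d/ is a stop between vowels /i/ and /o/, so it spirantizes to the fricative [z]. → [wofluvevvoxuizofo].
/ookubiubavipo/: /k/ is a stop between vowels /o/ and /u/, so it spirantizes to the fricative [x]. /b/ is a stop between vowels /u/ and /i/, so it spirantizes to the fricative [v]. /b/ is a stop between vowels /u/ and /a/, so it spirantizes to the fricative [v]. /p/ is a stop between vowels /i/ and /o/, so it spirantizes to the fricative [f]. → [ooxuviuvavifo].
/safuitwifa/: the rule's environment is not met; surfaces unchanged as [safuitwifa].

zuezuihefezoob, wofluvevvoxuizofo, ooxuviuvavifo, safuitwifa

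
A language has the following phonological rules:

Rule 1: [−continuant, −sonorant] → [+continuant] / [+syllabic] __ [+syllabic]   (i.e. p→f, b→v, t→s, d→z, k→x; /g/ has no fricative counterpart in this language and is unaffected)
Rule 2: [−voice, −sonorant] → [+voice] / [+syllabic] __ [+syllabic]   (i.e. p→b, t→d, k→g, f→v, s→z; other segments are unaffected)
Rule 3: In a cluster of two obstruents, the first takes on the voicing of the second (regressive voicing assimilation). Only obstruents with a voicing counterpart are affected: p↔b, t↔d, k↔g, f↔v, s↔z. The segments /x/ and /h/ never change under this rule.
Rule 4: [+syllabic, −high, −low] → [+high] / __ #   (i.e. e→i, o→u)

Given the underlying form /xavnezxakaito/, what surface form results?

xavnesxaxaizu

Rule 1 (intervocalic spirantization): /k/ is a stop between vowels /a/ and /a/, so it spirantizes to the fricative [x]. /t/ is a stop between vowels /i/ and /o/, so it spirantizes to the fricative [s]. /xavnezxakaito/ → xavnezxaxaiso.
Rule 2 (intervocalic voicing): /s/ is a voiceless obstruent between vowels /i/ and /o/, so it voices to [z]. /xavnezxaxaiso/ → xavnezxaxaizo.
Rule 3 (regressive voicing assimilation): /z/ precedes the voiceless obstruent /x/, so it devoices to [s] by assimilation. /xavnezxaxaizo/ → xavnesxaxaizo.
Rule 4 (final vowel raising): /o/ is a mid vowel in word-final position, so it raises to [u]. /xavnesxaxaizo/ → xavnesxaxaizu.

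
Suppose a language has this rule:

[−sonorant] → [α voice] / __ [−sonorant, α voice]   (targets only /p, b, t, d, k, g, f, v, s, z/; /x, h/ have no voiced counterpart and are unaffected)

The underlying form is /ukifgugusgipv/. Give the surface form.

/f/ precedes the voiced obstruent /g/, so it voices to [v] by assimilation.
/s/ precedes the voiced obstruent /g/, so it voices to [z] by assimilation.
/p/ precedes the voiced obstruent /v/, so it voices to [b] by assimilation.
Surface form: [ukivguguzgibv].

ukivguguzgibv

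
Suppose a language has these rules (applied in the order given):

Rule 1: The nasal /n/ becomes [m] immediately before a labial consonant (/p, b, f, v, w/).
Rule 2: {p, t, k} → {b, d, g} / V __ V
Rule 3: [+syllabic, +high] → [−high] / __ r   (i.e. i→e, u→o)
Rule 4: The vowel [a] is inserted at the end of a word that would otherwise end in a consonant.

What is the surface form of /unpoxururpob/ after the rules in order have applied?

Rule 1 (nasal place assimilation): /n/ precedes the labial consonant /p/, so it assimilates in place to [m]. /unpoxururpob/ → umpoxururpob.
Rule 2 (intervocalic voicing): no segment meets the environment; /umpoxururpob/ is unchanged.
Rule 3 (pre-rhotic lowering): /u/ is a high vowel immediately before /r/, so it lowers to [o]. /u/ is a high vowel immediately before /r/, so it lowers to [o]. /umpoxururpob/ → umpoxororpob.
Rule 4 (final a-epenthesis): the form ends in the consonant /b/, so [a] is inserted word-finally. /umpoxororpob/ → umpoxororpoba.

umpoxororpoba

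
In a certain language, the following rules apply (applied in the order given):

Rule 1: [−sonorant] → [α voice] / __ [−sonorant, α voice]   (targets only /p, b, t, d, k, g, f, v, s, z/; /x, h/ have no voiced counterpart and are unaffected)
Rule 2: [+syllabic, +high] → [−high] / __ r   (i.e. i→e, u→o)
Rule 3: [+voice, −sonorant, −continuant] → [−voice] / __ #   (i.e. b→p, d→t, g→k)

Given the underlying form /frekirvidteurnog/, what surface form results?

frekervitteornok

Rule 1 (regressive voicing assimilation): /d/ precedes the voiceless obstruent /t/, so it devoices to [t] by assimilation. /frekirvidteurnog/ → frekirvitteurnog.
Rule 2 (pre-rhotic lowering): /i/ is a high vowel immediately before /r/, so it lowers to [e]. /u/ is a high vowel immediately before /r/, so it lowers to [o]. /frekirvitteurnog/ → frekervitteornog.
Rule 3 (final devoicing): /g/ is a voiced stop in word-final position, so it devoices to [k]. /frekervitteornog/ → frekervitteornok.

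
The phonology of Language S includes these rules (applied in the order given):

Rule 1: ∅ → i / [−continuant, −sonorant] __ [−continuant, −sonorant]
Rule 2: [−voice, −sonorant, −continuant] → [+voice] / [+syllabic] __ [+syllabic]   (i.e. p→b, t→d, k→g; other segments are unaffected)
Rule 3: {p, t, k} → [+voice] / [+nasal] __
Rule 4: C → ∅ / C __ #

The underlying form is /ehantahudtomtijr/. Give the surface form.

ehandahudidomdij

Rule 1 (stop-cluster i-epenthesis): /d/ and /t/ form a stop–stop cluster, so [i] is inserted between them. /ehantahudtomtijr/ → ehantahuditomtijr.
Rule 2 (intervocalic voicing): /t/ is a voiceless stop between vowels /i/ and /o/, so it voices to [d]. /ehantahuditomtijr/ → ehantahudidomtijr.
Rule 3 (post-nasal voicing): /t/ is a voiceless stop immediately after the nasal /n/, so it voices to [d]. /t/ is a voiceless stop immediately after the nasal /m/, so it voices to [d]. /ehantahudidomtijr/ → ehandahudidomdijr.
Rule 4 (final cluster simplification): /r/ is the second consonant of a word-final cluster /jr/, so it deletes. /ehandahudidomdijr/ → ehandahudidomdij.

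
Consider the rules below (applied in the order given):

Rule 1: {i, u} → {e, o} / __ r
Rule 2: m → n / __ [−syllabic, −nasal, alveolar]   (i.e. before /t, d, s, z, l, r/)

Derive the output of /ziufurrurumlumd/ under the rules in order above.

ziuforrorunlund

Rule 1 (pre-rhotic lowering): /u/ is a high vowel immediately before /r/, so it lowers to [o]. /u/ is a high vowel immediately before /r/, so it lowers to [o]. /ziufurrurumlumd/ → ziuforrorumlumd.
Rule 2 (nasal place assimilation): /m/ precedes the alveolar consonant /l/, so it assimilates in place to [n]. /m/ precedes the alveolar consonant /d/, so it assimilates in place to [n]. /ziuforrorumlumd/ → ziuforrorunlund.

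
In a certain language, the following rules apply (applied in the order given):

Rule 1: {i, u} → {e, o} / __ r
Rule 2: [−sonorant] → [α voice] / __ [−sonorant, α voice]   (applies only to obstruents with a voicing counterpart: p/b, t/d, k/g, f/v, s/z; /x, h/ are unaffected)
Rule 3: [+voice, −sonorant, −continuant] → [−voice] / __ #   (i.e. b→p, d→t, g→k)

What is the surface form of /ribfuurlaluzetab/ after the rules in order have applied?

ripfuorlaluzetap

Rule 1 (pre-rhotic lowering): /u/ is a high vowel immediately before /r/, so it lowers to [o]. /ribfuurlaluzetab/ → ribfuorlaluzetab.
Rule 2 (regressive voicing assimilation): /b/ precedes the voiceless obstruent /f/, so it devoices to [p] by assimilation. /ribfuorlaluzetab/ → ripfuorlaluzetab.
Rule 3 (final devoicing): /b/ is a voiced stop in word-final position, so it devoices to [p]. /ripfuorlaluzetab/ → ripfuorlaluzetap.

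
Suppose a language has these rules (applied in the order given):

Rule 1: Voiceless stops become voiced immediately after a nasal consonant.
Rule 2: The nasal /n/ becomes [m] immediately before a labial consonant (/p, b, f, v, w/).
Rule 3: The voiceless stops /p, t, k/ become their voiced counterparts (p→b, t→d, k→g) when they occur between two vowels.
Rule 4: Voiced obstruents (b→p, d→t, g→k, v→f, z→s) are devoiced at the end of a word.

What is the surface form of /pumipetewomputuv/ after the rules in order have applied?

Rule 1 (post-nasal voicing): /p/ is a voiceless stop immediately after the nasal /m/, so it voices to [b]. /pumipetewomputuv/ → pumipetewombutuv.
Rule 2 (nasal place assimilation): no segment meets the environment; /pumipetewombutuv/ is unchanged.
Rule 3 (intervocalic voicing): /p/ is a voiceless stop between vowels /i/ and /e/, so it voices to [b]. /t/ is a voiceless stop between vowels /e/ and /e/, so it voices to [d]. /t/ is a voiceless stop between vowels /u/ and /u/, so it voices to [d]. /pumipetewombutuv/ → pumibedewombuduv.
Rule 4 (final devoicing): /v/ is a voiced obstruent in word-final position, so it devoices to [f]. /pumibedewombuduv/ → pumibedewombuduf.

pumibedewombuduf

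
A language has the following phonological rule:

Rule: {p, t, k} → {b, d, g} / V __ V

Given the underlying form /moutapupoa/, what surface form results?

/t/ is a voiceless stop between vowels /u/ and /a/, so it voices to [d].
/p/ is a voiceless stop between vowels /a/ and /u/, so it voices to [b].
/p/ is a voiceless stop between vowels /u/ and /o/, so it voices to [b].
Surface form: [moudabuboa].

moudabuboa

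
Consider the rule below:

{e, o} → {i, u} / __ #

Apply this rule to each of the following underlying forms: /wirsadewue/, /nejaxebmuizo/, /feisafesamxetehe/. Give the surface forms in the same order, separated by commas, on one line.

/wirsadewue/: /e/ is a mid vowel in word-final position, so it raises to [i]. → [wirsadewui].
/nejaxebmuizo/: /o/ is a mid vowel in word-final position, so it raises to [u]. → [nejaxebmuizu].
/feisafesamxetehe/: /e/ is a mid vowel in word-final position, so it raises to [i]. → [feisafesamxetehi].

wirsadewui, nejaxebmuizu, feisafesamxetehi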